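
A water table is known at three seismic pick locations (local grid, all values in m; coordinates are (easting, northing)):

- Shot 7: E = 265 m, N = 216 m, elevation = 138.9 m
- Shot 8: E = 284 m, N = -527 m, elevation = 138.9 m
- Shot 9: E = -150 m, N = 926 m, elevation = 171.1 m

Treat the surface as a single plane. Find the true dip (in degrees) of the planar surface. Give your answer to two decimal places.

4.64°

Two edge vectors: Shot 7→Shot 8 = (19, -743, 0), Shot 7→Shot 9 = (-415, 710, 32.2).
Normal n = (Shot 7→Shot 8) × (Shot 7→Shot 9) = (-23924.6, -611.8, -294855).
So ∂z/∂E = −n_x/n_z = −0.08114 and ∂z/∂N = −n_y/n_z = −0.00207.
Gradient magnitude |∇z| = √(a² + b²) = √(0.00658 + 0.00000) = 0.08117.
True dip = arctan(0.08117) = 4.64°, dipping toward E (azimuth ≈ 089°).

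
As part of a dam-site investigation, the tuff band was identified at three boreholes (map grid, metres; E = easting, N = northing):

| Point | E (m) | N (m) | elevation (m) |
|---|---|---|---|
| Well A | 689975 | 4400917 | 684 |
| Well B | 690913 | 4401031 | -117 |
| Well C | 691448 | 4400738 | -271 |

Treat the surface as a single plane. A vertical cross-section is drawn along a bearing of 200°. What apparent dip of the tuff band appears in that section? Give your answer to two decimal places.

46.45°

Two edge vectors: Well A→Well B = (938, 114, -801), Well A→Well C = (1473, -179, -955).
Normal n = (Well A→Well B) × (Well A→Well C) = (-252249, -284083, -335824).
So ∂z/∂E = −n_x/n_z = −0.75113 and ∂z/∂N = −n_y/n_z = −0.84593.
Unit vector along 200° is (sin 200°, cos 200°) = (-0.3420, -0.9397).
Slope in that direction = a·(-0.3420) + b·(-0.9397) = 1.05182.
Apparent dip = arctan|1.05182| = 46.45° (true dip is 48.5°, so apparent ≤ true as expected).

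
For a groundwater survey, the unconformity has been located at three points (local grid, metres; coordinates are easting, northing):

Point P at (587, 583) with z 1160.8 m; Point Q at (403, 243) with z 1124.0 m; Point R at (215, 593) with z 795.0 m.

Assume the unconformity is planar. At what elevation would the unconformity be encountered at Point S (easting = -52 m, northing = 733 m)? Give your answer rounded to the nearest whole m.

477 m

Two edge vectors: Point P→Point Q = (-184, -340, -36.8), Point P→Point R = (-372, 10, -365.8).
Normal n = (Point P→Point Q) × (Point P→Point R) = (124740, -53617.6, -128320).
So ∂z/∂easting = −n_x/n_z = 0.97210 and ∂z/∂northing = −n_y/n_z = −0.41784.
Intercept c from Point P: 1160.8 − 570.62 + 243.60 = 833.78.
At (-52, 733): z = −50.5 − 306.3 + 833.78 = 477.0 m.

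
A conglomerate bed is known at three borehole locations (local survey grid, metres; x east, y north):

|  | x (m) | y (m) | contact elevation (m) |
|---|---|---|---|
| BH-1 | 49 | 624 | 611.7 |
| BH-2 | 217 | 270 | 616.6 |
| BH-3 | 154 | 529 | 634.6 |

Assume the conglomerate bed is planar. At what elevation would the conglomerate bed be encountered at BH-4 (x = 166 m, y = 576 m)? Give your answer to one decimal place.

Two edge vectors: BH-1→BH-2 = (168, -354, 4.9), BH-1→BH-3 = (105, -95, 22.9).
Normal n = (BH-1→BH-2) × (BH-1→BH-3) = (-7641.1, -3332.7, 21210).
So ∂z/∂x = −n_x/n_z = 0.36026 and ∂z/∂y = −n_y/n_z = 0.15713.
Intercept c from BH-1: 611.7 − 17.65 − 98.05 = 496.00.
At (166, 576): z = 59.8 + 90.5 + 496.00 = 646.3 m.

646.3 m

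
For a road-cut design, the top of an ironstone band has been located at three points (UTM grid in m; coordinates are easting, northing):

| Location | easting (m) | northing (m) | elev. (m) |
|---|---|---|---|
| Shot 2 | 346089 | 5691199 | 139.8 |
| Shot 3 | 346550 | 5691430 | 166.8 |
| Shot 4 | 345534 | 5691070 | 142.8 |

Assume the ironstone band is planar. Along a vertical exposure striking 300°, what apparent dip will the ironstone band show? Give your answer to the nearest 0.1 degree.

9.7°

Two edge vectors: Shot 2→Shot 3 = (461, 231, 27), Shot 2→Shot 4 = (-555, -129, 3).
Normal n = (Shot 2→Shot 3) × (Shot 2→Shot 4) = (4176, -16368, 68736).
So ∂z/∂easting = −n_x/n_z = −0.06075 and ∂z/∂northing = −n_y/n_z = 0.23813.
Unit vector along 300° is (sin 300°, cos 300°) = (-0.8660, 0.5000).
Slope in that direction = a·(-0.8660) + b·(0.5000) = 0.17168.
Apparent dip = arctan|0.17168| = 9.7° (true dip is 13.8°, so apparent ≤ true as expected).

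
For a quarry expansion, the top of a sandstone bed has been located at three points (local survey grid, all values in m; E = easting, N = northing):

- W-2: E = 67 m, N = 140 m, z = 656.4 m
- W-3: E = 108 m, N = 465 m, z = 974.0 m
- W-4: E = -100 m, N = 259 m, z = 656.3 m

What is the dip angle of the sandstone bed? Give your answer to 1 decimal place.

Let the plane be z = a·E + b·N + c.
W-3−W-2: 41a + 325b = 317.6;  W-4−W-2: −167a + 119b = −0.1.
Solving gives a = 0.63946, b = 0.89656.
Gradient magnitude |∇z| = √(a² + b²) = √(0.40892 + 0.80382) = 1.10124.
True dip = arctan(1.10124) = 47.8°, dipping toward SW (azimuth ≈ 215°).

47.8°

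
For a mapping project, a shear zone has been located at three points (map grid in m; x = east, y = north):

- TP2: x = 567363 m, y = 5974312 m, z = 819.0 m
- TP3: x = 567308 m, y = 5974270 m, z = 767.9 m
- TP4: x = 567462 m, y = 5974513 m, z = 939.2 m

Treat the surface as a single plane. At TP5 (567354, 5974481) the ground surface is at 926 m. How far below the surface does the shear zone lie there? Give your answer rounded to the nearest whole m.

Two edge vectors: TP2→TP3 = (-55, -42, -51.1), TP2→TP4 = (99, 201, 120.2).
Normal n = (TP2→TP3) × (TP2→TP4) = (5222.7, 1552.1, -6897).
So ∂z/∂x = −n_x/n_z = 0.75724228 and ∂z/∂y = −n_y/n_z = 0.22503987.
Intercept c from TP2: 819 − 429631.25 − 1344458.41 = −1773270.66.
At (567354, 5974481): z_contact = 429624.4 + 1344496.4 − 1773270.66 = 850.2 m.
Depth below ground = 926 − 850.2 = 76 m.

76 m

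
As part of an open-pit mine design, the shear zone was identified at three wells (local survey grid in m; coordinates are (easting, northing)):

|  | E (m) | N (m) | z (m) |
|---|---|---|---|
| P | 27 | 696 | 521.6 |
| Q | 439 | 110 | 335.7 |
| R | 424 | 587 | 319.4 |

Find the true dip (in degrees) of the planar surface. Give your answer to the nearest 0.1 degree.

27.7°

Let the plane be z = a·E + b·N + c.
Q−P: 412a − 586b = −185.9;  R−P: 397a − 109b = −202.2.
Solving gives a = −0.52322, b = −0.05063.
Gradient magnitude |∇z| = √(a² + b²) = √(0.27376 + 0.00256) = 0.52566.
True dip = arctan(0.52566) = 27.7°, dipping toward E (azimuth ≈ 084°).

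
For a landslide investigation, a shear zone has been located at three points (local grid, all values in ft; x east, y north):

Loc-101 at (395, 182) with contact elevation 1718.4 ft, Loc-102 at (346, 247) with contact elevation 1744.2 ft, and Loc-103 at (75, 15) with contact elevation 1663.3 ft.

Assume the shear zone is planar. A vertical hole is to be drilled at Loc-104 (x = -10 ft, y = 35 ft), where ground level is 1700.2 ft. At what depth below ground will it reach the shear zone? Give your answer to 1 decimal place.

27.2 ft

Two edge vectors: Loc-101→Loc-102 = (-49, 65, 25.8), Loc-101→Loc-103 = (-320, -167, -55.1).
Normal n = (Loc-101→Loc-102) × (Loc-101→Loc-103) = (727.1, -10955.9, 28983).
So ∂z/∂x = −n_x/n_z = −0.02509 and ∂z/∂y = −n_y/n_z = 0.37801.
Intercept c from Loc-101: 1718.4 + 9.91 − 68.80 = 1659.51.
At (-10, 35): z_contact = 0.25 + 13.23 + 1659.51 = 1672.99 ft.
Depth below ground = 1700.2 − 1672.99 = 27.2 ft.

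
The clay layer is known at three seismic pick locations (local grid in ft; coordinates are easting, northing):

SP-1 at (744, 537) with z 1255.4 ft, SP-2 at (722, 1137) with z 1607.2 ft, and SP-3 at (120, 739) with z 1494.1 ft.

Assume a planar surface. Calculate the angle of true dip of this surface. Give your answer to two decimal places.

31.43°

Let the plane be z = a·easting + b·northing + c.
SP-2−SP-1: −22a + 600b = 351.8;  SP-3−SP-1: −624a + 202b = 238.7.
Solving gives a = −0.19504, b = 0.57918.
Gradient magnitude |∇z| = √(a² + b²) = √(0.03804 + 0.33545) = 0.61114.
True dip = arctan(0.61114) = 31.43°, dipping toward SSE (azimuth ≈ 161°).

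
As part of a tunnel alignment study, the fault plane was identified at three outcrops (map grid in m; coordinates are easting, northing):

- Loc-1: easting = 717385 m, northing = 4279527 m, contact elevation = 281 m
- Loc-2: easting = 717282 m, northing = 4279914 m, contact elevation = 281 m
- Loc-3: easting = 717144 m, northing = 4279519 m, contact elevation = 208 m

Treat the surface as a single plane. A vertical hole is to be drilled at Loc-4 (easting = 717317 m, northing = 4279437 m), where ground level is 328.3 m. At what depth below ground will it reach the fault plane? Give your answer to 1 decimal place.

Let the plane be z = a·easting + b·northing + c.
Loc-2−Loc-1: −103a + 387b = 0;  Loc-3−Loc-1: −241a − 8b = −73.
Solving gives a = 0.300251884, b = 0.079912000.
Then c = 281 − a·717385 − b·4279527 = −557100.76.
At (717317, 4279437): z_contact = 215375.78 + 341978.37 − 557100.76 = 253.39 m.
Depth below ground = 328.3 − 253.39 = 74.9 m.

74.9 m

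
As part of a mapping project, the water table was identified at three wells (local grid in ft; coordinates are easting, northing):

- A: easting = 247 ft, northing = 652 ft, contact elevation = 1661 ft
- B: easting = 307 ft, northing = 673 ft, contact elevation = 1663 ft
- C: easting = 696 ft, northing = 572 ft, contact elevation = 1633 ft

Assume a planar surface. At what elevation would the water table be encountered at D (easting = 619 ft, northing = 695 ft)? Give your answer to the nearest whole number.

1658 ft

Two edge vectors: A→B = (60, 21, 2), A→C = (449, -80, -28).
Normal n = (A→B) × (A→C) = (-428, 2578, -14229).
So ∂z/∂easting = −n_x/n_z = −0.03008 and ∂z/∂northing = −n_y/n_z = 0.18118.
Intercept c from A: 1661 + 7.43 − 118.13 = 1550.30.
At (619, 695): z = −18.6 + 125.9 + 1550.30 = 1657.6 ft.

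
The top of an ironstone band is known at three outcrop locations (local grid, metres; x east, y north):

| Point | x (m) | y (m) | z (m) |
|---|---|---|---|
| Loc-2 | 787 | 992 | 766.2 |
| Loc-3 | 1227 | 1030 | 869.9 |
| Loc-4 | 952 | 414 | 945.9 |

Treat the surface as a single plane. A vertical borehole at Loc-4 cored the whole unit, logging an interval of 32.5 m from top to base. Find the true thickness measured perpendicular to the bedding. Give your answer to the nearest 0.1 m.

Let the plane be z = a·x + b·y + c.
Loc-3−Loc-2: 440a + 38b = 103.7;  Loc-4−Loc-2: 165a − 578b = 179.7.
Solving gives a = 0.25622, b = −0.23776.
|∇z| = √(a²+b²) = 0.34954, so dip δ = arctan(0.34954) = 19.27°.
True thickness = vertical thickness × cos δ = 32.5 × cos 19.27° = 30.7 m.

30.7 m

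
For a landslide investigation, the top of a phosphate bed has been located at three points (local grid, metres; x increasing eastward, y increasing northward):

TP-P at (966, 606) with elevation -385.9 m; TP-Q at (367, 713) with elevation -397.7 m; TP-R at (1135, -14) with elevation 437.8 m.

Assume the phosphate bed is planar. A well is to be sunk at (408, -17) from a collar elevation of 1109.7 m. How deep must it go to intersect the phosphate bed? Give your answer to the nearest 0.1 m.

Two edge vectors: TP-P→TP-Q = (-599, 107, -11.8), TP-P→TP-R = (169, -620, 823.7).
Normal n = (TP-P→TP-Q) × (TP-P→TP-R) = (80819.9, 491402.1, 353297).
So ∂z/∂x = −n_x/n_z = −0.228759 and ∂z/∂y = −n_y/n_z = −1.390904.
Intercept c from TP-P: -385.9 + 220.98 + 842.89 = 677.97.
At (408, -17): z_contact = −93.33 + 23.65 + 677.97 = 608.28 m.
Depth below ground = 1109.7 − 608.28 = 501.4 m.

501.4 m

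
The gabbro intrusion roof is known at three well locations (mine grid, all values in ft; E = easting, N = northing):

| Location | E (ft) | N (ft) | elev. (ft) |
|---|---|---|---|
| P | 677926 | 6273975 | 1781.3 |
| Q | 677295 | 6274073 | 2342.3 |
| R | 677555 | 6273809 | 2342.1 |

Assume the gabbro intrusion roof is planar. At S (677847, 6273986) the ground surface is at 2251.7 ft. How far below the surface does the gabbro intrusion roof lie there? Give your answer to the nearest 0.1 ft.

Two edge vectors: P→Q = (-631, 98, 561), P→R = (-371, -166, 560.8).
Normal n = (P→Q) × (P→R) = (148084.4, 145733.8, 141104).
So ∂z/∂E = −n_x/n_z = −1.049469895 and ∂z/∂N = −n_y/n_z = −1.032811260.
Intercept c from P: 1781.3 + 711462.93 + 6479832.02 = 7193076.25.
At (677847, 6273986): z_contact = −711380.02 − 6479843.38 + 7193076.25 = 1852.85 ft.
Depth below ground = 2251.7 − 1852.85 = 398.9 ft.

398.9 ft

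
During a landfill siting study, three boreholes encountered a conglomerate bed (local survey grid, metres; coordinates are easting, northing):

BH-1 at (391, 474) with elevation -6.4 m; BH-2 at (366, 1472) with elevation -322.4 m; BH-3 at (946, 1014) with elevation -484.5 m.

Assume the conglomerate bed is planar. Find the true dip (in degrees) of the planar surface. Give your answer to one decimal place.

32.3°

Let the plane be z = a·easting + b·northing + c.
BH-2−BH-1: −25a + 998b = −316;  BH-3−BH-1: 555a + 540b = −478.1.
Solving gives a = −0.54020, b = −0.33017.
Gradient magnitude |∇z| = √(a² + b²) = √(0.29182 + 0.10901) = 0.63311.
True dip = arctan(0.63311) = 32.3°, dipping toward ENE (azimuth ≈ 059°).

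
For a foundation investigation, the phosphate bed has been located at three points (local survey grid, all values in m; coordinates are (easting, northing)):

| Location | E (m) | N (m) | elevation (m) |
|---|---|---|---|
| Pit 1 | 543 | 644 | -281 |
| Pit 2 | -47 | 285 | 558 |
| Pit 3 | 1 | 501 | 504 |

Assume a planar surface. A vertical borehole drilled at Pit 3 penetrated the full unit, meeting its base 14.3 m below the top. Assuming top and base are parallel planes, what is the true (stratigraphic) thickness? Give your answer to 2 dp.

Two edge vectors: Pit 1→Pit 2 = (-590, -359, 839), Pit 1→Pit 3 = (-542, -143, 785).
Normal n = (Pit 1→Pit 2) × (Pit 1→Pit 3) = (-161838, 8412, -110208).
So ∂z/∂E = −n_x/n_z = −1.46848 and ∂z/∂N = −n_y/n_z = 0.07633.
|∇z| = √(a²+b²) = 1.47046, so dip δ = arctan(1.47046) = 55.78°.
True thickness = vertical thickness × cos δ = 14.3 × cos 55.78° = 8.04 m.

8.04 m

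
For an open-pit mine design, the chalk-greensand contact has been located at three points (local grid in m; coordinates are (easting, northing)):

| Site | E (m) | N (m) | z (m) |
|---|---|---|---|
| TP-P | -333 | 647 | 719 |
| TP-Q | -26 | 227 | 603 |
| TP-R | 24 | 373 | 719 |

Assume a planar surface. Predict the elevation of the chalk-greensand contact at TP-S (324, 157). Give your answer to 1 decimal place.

728.0 m

Two edge vectors: TP-P→TP-Q = (307, -420, -116), TP-P→TP-R = (357, -274, 0).
Normal n = (TP-P→TP-Q) × (TP-P→TP-R) = (-31784, -41412, 65822).
So ∂z/∂E = −n_x/n_z = 0.48288 and ∂z/∂N = −n_y/n_z = 0.62915.
Intercept c from TP-P: 719 + 160.80 − 407.06 = 472.74.
At (324, 157): z = 156.5 + 98.8 + 472.74 = 728.0 m.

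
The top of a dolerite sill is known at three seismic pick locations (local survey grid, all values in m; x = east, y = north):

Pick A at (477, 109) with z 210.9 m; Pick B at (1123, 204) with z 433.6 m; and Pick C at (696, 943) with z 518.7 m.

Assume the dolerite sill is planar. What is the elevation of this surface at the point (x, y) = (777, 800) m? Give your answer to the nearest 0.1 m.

Let the plane be z = a·x + b·y + c.
Pick B−Pick A: 646a + 95b = 222.7;  Pick C−Pick A: 219a + 834b = 307.8.
Solving gives a = 0.302130, b = 0.289729.
Then c = 210.9 − a·477 − b·109 = 35.20.
At (777, 800): z = 234.8 + 231.8 + 35.20 = 501.7 m.

501.7 m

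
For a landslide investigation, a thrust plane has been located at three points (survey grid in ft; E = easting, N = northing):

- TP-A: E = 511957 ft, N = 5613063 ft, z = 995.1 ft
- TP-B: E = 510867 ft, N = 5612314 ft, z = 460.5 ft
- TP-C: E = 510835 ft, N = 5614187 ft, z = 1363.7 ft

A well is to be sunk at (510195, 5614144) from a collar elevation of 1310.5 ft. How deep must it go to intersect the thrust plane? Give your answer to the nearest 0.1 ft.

Two edge vectors: TP-A→TP-B = (-1090, -749, -534.6), TP-A→TP-C = (-1122, 1124, 368.6).
Normal n = (TP-A→TP-B) × (TP-A→TP-C) = (324809, 1001595.2, -2065538).
So ∂z/∂E = −n_x/n_z = 0.157251525 and ∂z/∂N = −n_y/n_z = 0.484907661.
Intercept c from TP-A: 995.1 − 80506.02 − 2721817.25 = −2801328.17.
At (510195, 5614144): z_contact = 80228.94 + 2722341.43 − 2801328.17 = 1242.21 ft.
Depth below ground = 1310.5 − 1242.21 = 68.3 ft.

68.3 ft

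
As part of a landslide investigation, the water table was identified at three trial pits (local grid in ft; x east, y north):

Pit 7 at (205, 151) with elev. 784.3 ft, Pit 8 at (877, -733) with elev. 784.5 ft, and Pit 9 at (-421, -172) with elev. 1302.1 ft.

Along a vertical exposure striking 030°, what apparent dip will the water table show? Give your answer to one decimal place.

Two edge vectors: Pit 7→Pit 8 = (672, -884, 0.2), Pit 7→Pit 9 = (-626, -323, 517.8).
Normal n = (Pit 7→Pit 8) × (Pit 7→Pit 9) = (-457670.6, -348086.8, -770440).
So ∂z/∂x = −n_x/n_z = −0.59404 and ∂z/∂y = −n_y/n_z = −0.45180.
Unit vector along 030° is (sin 30°, cos 30°) = (0.5000, 0.8660).
Slope in that direction = a·(0.5000) + b·(0.8660) = −0.68829.
Apparent dip = arctan|0.68829| = 34.5° (true dip is 36.7°, so apparent ≤ true as expected).

34.5°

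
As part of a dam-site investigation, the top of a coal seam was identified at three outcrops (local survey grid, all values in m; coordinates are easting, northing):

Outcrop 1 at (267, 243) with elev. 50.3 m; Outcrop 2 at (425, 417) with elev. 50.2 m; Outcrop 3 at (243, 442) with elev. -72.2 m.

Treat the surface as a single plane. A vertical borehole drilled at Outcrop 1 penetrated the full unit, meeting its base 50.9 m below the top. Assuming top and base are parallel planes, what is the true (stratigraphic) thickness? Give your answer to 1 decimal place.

39.6 m

Let the plane be z = a·easting + b·northing + c.
Outcrop 2−Outcrop 1: 158a + 174b = −0.1;  Outcrop 3−Outcrop 1: −24a + 199b = −122.5.
Solving gives a = 0.59787, b = −0.54347.
|∇z| = √(a²+b²) = 0.80797, so dip δ = arctan(0.80797) = 38.94°.
True thickness = vertical thickness × cos δ = 50.9 × cos 38.94° = 39.6 m.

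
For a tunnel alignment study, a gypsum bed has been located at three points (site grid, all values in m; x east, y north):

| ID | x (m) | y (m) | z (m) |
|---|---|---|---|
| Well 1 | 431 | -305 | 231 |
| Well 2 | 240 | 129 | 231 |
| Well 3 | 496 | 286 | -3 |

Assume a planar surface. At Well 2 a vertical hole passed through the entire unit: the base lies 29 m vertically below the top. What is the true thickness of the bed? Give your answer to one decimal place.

22.8 m

Let the plane be z = a·x + b·y + c.
Well 2−Well 1: −191a + 434b = 0;  Well 3−Well 1: 65a + 591b = −234.
Solving gives a = −0.71979, b = −0.31677.
|∇z| = √(a²+b²) = 0.78641, so dip δ = arctan(0.78641) = 38.18°.
True thickness = vertical thickness × cos δ = 29 × cos 38.18° = 22.8 m.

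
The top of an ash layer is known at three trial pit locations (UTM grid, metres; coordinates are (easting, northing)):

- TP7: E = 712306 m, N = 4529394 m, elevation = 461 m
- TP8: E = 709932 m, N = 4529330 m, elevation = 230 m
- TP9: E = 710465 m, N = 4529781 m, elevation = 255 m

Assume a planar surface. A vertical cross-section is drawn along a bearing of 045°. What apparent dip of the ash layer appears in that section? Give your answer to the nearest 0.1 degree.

Two edge vectors: TP7→TP8 = (-2374, -64, -231), TP7→TP9 = (-1841, 387, -206).
Normal n = (TP7→TP8) × (TP7→TP9) = (102581, -63773, -1036562).
So ∂z/∂E = −n_x/n_z = 0.09896 and ∂z/∂N = −n_y/n_z = −0.06152.
Unit vector along 045° is (sin 45°, cos 45°) = (0.7071, 0.7071).
Slope in that direction = a·(0.7071) + b·(0.7071) = 0.02647.
Apparent dip = arctan|0.02647| = 1.5° (true dip is 6.6°, so apparent ≤ true as expected).

1.5°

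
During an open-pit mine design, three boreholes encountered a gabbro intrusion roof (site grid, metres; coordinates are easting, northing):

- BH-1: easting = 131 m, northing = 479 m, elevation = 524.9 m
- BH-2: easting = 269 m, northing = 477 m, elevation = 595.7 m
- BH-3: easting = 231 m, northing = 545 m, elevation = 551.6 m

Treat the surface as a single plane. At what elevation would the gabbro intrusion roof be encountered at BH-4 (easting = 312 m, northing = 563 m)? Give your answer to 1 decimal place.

586.2 m

Let the plane be z = a·easting + b·northing + c.
BH-2−BH-1: 138a − 2b = 70.8;  BH-3−BH-1: 100a + 66b = 26.7.
Solving gives a = 0.50776, b = −0.36478.
Then c = 524.9 − a·131 − b·479 = 633.11.
At (312, 563): z = 158.4 − 205.4 + 633.11 = 586.2 m.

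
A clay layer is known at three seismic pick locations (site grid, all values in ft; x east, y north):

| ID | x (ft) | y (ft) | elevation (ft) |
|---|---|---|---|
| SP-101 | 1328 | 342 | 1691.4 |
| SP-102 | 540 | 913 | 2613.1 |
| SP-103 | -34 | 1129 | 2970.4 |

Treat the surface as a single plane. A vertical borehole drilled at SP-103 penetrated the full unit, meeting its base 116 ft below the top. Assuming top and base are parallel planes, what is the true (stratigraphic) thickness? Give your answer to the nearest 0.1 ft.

62.3 ft

Two edge vectors: SP-101→SP-102 = (-788, 571, 921.7), SP-101→SP-103 = (-1362, 787, 1279).
Normal n = (SP-101→SP-102) × (SP-101→SP-103) = (4931.1, -247503.4, 157546).
So ∂z/∂x = −n_x/n_z = −0.03130 and ∂z/∂y = −n_y/n_z = 1.57099.
|∇z| = √(a²+b²) = 1.57130, so dip δ = arctan(1.57130) = 57.53°.
True thickness = vertical thickness × cos δ = 116 × cos 57.53° = 62.3 ft.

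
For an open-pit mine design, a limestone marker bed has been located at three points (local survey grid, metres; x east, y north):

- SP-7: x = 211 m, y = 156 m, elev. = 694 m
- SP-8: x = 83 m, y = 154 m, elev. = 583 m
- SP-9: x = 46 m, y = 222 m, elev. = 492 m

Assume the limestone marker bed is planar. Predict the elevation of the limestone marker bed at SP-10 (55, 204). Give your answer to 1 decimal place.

515.4 m

Two edge vectors: SP-7→SP-8 = (-128, -2, -111), SP-7→SP-9 = (-165, 66, -202).
Normal n = (SP-7→SP-8) × (SP-7→SP-9) = (7730, -7541, -8778).
So ∂z/∂x = −n_x/n_z = 0.88061 and ∂z/∂y = −n_y/n_z = −0.85908.
Intercept c from SP-7: 694 − 185.81 + 134.02 = 642.21.
At (55, 204): z = 48.4 − 175.3 + 642.21 = 515.4 m.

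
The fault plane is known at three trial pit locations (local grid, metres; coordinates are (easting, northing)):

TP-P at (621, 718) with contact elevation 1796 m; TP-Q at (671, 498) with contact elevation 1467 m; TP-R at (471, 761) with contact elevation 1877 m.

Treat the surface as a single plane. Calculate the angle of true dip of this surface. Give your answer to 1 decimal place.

55.8°

Let the plane be z = a·E + b·N + c.
TP-Q−TP-P: 50a − 220b = −329;  TP-R−TP-P: −150a + 43b = 81.
Solving gives a = −0.11906, b = 1.46840.
Gradient magnitude |∇z| = √(a² + b²) = √(0.01418 + 2.15619) = 1.47321.
True dip = arctan(1.47321) = 55.8°, dipping toward S (azimuth ≈ 175°).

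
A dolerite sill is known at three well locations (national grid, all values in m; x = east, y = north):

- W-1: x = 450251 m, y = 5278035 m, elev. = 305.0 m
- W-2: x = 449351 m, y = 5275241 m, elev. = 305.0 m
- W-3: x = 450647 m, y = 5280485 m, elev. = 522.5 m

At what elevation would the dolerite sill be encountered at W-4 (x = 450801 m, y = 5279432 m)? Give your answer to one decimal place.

249.7 m

Two edge vectors: W-1→W-2 = (-900, -2794, 0), W-1→W-3 = (396, 2450, 217.5).
Normal n = (W-1→W-2) × (W-1→W-3) = (-607695, 195750, -1098576).
So ∂z/∂x = −n_x/n_z = −0.553166099 and ∂z/∂y = −n_y/n_z = 0.178185214.
Intercept c from W-1: 305 + 249063.59 − 940467.80 = −691099.21.
At (450801, 5279432): z = −249367.8 + 940716.7 − 691099.21 = 249.7 m.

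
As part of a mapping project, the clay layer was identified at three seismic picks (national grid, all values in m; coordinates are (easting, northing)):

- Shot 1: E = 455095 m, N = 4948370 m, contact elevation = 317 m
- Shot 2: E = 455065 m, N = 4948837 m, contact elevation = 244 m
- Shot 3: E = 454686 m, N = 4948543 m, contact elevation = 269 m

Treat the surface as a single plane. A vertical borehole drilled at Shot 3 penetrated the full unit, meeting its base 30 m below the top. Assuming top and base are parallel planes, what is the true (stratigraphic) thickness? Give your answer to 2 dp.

Two edge vectors: Shot 1→Shot 2 = (-30, 467, -73), Shot 1→Shot 3 = (-409, 173, -48).
Normal n = (Shot 1→Shot 2) × (Shot 1→Shot 3) = (-9787, 28417, 185813).
So ∂z/∂E = −n_x/n_z = 0.05267 and ∂z/∂N = −n_y/n_z = −0.15293.
|∇z| = √(a²+b²) = 0.16175, so dip δ = arctan(0.16175) = 9.19°.
True thickness = vertical thickness × cos δ = 30 × cos 9.19° = 29.62 m.

29.62 m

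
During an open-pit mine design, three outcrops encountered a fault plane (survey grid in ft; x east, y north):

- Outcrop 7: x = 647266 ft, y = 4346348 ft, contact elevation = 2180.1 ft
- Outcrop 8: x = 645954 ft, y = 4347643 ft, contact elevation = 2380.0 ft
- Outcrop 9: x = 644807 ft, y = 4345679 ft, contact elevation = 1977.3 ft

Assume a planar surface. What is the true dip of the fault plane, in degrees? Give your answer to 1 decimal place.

Two edge vectors: Outcrop 7→Outcrop 8 = (-1312, 1295, 199.9), Outcrop 7→Outcrop 9 = (-2459, -669, -202.8).
Normal n = (Outcrop 7→Outcrop 8) × (Outcrop 7→Outcrop 9) = (-128892.9, -757627.7, 4062133).
So ∂z/∂x = −n_x/n_z = 0.03173 and ∂z/∂y = −n_y/n_z = 0.18651.
Gradient magnitude |∇z| = √(a² + b²) = √(0.00101 + 0.03479) = 0.18919.
True dip = arctan(0.18919) = 10.7°, dipping toward S (azimuth ≈ 190°).

10.7°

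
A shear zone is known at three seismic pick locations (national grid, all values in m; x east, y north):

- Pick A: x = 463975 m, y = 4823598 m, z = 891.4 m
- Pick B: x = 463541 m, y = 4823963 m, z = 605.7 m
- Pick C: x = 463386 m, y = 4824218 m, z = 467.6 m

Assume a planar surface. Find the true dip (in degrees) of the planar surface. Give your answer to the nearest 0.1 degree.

26.8°

Let the plane be z = a·x + b·y + c.
Pick B−Pick A: −434a + 365b = −285.7;  Pick C−Pick A: −589a + 620b = −423.8.
Solving gives a = 0.41496, b = −0.28934.
Gradient magnitude |∇z| = √(a² + b²) = √(0.17219 + 0.08372) = 0.50587.
True dip = arctan(0.50587) = 26.8°, dipping toward NW (azimuth ≈ 305°).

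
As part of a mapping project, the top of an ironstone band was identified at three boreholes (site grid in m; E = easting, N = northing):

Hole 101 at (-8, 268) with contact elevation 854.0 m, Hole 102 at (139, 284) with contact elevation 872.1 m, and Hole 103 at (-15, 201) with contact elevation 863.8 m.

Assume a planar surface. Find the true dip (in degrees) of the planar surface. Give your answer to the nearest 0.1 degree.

12.1°

Two edge vectors: Hole 101→Hole 102 = (147, 16, 18.1), Hole 101→Hole 103 = (-7, -67, 9.8).
Normal n = (Hole 101→Hole 102) × (Hole 101→Hole 103) = (1369.5, -1567.3, -9737).
So ∂z/∂E = −n_x/n_z = 0.14065 and ∂z/∂N = −n_y/n_z = −0.16096.
Gradient magnitude |∇z| = √(a² + b²) = √(0.01978 + 0.02591) = 0.21376.
True dip = arctan(0.21376) = 12.1°, dipping toward NW (azimuth ≈ 319°).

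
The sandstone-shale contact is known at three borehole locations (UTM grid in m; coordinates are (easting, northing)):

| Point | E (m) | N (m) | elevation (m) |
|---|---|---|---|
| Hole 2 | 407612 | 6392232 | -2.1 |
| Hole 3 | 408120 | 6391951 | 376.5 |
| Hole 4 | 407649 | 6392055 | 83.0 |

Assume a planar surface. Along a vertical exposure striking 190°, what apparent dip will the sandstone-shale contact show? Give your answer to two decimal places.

14.99°

Two edge vectors: Hole 2→Hole 3 = (508, -281, 378.6), Hole 2→Hole 4 = (37, -177, 85.1).
Normal n = (Hole 2→Hole 3) × (Hole 2→Hole 4) = (43099.1, -29222.6, -79519).
So ∂z/∂E = −n_x/n_z = 0.54200 and ∂z/∂N = −n_y/n_z = −0.36749.
Unit vector along 190° is (sin 190°, cos 190°) = (-0.1736, -0.9848).
Slope in that direction = a·(-0.1736) + b·(-0.9848) = 0.26779.
Apparent dip = arctan|0.26779| = 14.99° (true dip is 33.2°, so apparent ≤ true as expected).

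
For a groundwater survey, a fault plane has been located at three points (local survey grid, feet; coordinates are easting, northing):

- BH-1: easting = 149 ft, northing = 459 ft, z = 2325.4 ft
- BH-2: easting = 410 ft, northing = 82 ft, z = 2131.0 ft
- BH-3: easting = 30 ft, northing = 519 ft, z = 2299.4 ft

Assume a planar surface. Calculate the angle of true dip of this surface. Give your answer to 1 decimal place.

51.6°

Let the plane be z = a·easting + b·northing + c.
BH-2−BH-1: 261a − 377b = −194.4;  BH-3−BH-1: −119a + 60b = −26.
Solving gives a = 0.73506, b = 1.02454.
Gradient magnitude |∇z| = √(a² + b²) = √(0.54032 + 1.04968) = 1.26095.
True dip = arctan(1.26095) = 51.6°, dipping toward SW (azimuth ≈ 216°).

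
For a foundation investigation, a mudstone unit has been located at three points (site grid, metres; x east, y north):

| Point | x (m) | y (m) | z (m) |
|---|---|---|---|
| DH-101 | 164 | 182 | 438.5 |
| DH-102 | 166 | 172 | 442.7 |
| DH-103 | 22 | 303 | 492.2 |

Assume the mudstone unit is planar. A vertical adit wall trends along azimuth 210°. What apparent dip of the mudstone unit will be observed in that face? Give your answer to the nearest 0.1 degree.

43.9°

Two edge vectors: DH-101→DH-102 = (2, -10, 4.2), DH-101→DH-103 = (-142, 121, 53.7).
Normal n = (DH-101→DH-102) × (DH-101→DH-103) = (-1045.2, -703.8, -1178).
So ∂z/∂x = −n_x/n_z = −0.88727 and ∂z/∂y = −n_y/n_z = −0.59745.
Unit vector along 210° is (sin 210°, cos 210°) = (-0.5000, -0.8660).
Slope in that direction = a·(-0.5000) + b·(-0.8660) = 0.96104.
Apparent dip = arctan|0.96104| = 43.9° (true dip is 46.9°, so apparent ≤ true as expected).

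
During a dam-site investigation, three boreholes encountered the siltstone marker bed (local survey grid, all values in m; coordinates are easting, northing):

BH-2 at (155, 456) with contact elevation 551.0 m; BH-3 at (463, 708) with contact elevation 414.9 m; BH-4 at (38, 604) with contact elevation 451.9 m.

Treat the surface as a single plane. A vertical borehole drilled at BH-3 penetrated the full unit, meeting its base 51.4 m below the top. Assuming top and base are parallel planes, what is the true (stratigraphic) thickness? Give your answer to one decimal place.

Let the plane be z = a·easting + b·northing + c.
BH-3−BH-2: 308a + 252b = −136.1;  BH-4−BH-2: −117a + 148b = −99.1.
Solving gives a = 0.06435, b = −0.61873.
|∇z| = √(a²+b²) = 0.62206, so dip δ = arctan(0.62206) = 31.88°.
True thickness = vertical thickness × cos δ = 51.4 × cos 31.88° = 43.6 m.

43.6 m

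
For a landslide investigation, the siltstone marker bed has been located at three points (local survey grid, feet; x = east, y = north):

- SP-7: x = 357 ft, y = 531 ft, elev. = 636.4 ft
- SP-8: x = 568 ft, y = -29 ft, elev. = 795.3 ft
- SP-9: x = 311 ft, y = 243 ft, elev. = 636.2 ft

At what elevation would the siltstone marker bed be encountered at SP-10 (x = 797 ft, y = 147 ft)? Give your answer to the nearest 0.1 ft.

Let the plane be z = a·x + b·y + c.
SP-8−SP-7: 211a − 560b = 158.9;  SP-9−SP-7: −46a − 288b = −0.2.
Solving gives a = 0.53018, b = −0.08399.
Then c = 636.4 − a·357 − b·531 = 491.72.
At (797, 147): z = 422.6 − 12.3 + 491.72 = 901.9 ft.

901.9 ft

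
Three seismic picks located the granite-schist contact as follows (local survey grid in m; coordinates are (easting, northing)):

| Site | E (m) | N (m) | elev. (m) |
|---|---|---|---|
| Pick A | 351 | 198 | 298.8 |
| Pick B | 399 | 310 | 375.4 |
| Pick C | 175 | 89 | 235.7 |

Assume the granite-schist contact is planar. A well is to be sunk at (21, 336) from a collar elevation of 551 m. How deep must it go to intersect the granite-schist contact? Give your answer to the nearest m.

Two edge vectors: Pick A→Pick B = (48, 112, 76.6), Pick A→Pick C = (-176, -109, -63.1).
Normal n = (Pick A→Pick B) × (Pick A→Pick C) = (1282.2, -10452.8, 14480).
So ∂z/∂E = −n_x/n_z = −0.08855 and ∂z/∂N = −n_y/n_z = 0.72188.
Intercept c from Pick A: 298.8 + 31.08 − 142.93 = 186.95.
At (21, 336): z_contact = −1.9 + 242.6 + 186.95 = 427.6 m.
Depth below ground = 551 − 427.6 = 123 m.

123 m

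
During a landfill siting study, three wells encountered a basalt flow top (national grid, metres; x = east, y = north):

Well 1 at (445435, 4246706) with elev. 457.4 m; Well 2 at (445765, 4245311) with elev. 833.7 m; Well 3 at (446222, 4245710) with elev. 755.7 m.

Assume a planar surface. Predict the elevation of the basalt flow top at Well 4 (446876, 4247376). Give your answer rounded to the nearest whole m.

Two edge vectors: Well 1→Well 2 = (330, -1395, 376.3), Well 1→Well 3 = (787, -996, 298.3).
Normal n = (Well 1→Well 2) × (Well 1→Well 3) = (-41333.7, 197709.1, 769185).
So ∂z/∂x = −n_x/n_z = 0.05373701 and ∂z/∂y = −n_y/n_z = −0.25703712.
Intercept c from Well 1: 457.4 − 23936.34 + 1091561.10 = 1068082.15.
At (446876, 4247376): z = 24013.8 − 1091733.3 + 1068082.15 = 362.6 m.

363 m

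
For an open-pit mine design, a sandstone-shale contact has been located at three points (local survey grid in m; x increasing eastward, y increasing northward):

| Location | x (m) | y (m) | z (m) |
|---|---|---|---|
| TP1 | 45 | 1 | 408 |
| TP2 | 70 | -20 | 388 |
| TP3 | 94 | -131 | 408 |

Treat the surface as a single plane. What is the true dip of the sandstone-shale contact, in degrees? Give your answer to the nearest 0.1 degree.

51.1°

Let the plane be z = a·x + b·y + c.
TP2−TP1: 25a − 21b = −20;  TP3−TP1: 49a − 132b = 0.
Solving gives a = −1.16248, b = −0.43153.
Gradient magnitude |∇z| = √(a² + b²) = √(1.35137 + 0.18622) = 1.23999.
True dip = arctan(1.23999) = 51.1°, dipping toward ENE (azimuth ≈ 070°).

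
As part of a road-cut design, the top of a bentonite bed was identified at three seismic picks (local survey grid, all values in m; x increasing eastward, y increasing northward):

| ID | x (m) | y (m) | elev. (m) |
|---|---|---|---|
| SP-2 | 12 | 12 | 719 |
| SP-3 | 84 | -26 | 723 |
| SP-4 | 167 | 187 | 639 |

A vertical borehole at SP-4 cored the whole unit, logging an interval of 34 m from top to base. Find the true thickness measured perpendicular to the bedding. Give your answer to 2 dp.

Two edge vectors: SP-2→SP-3 = (72, -38, 4), SP-2→SP-4 = (155, 175, -80).
Normal n = (SP-2→SP-3) × (SP-2→SP-4) = (2340, 6380, 18490).
So ∂z/∂x = −n_x/n_z = −0.12655 and ∂z/∂y = −n_y/n_z = −0.34505.
|∇z| = √(a²+b²) = 0.36753, so dip δ = arctan(0.36753) = 20.18°.
True thickness = vertical thickness × cos δ = 34 × cos 20.18° = 31.91 m.

31.91 m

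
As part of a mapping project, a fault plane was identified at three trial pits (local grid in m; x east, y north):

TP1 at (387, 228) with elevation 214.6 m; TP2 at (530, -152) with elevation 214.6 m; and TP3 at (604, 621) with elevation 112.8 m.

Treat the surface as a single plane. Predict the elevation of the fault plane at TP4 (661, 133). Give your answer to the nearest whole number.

148 m

Let the plane be z = a·x + b·y + c.
TP2−TP1: 143a − 380b = 0;  TP3−TP1: 217a + 393b = −101.8.
Solving gives a = −0.27899, b = −0.10499.
Then c = 214.6 − a·387 − b·228 = 346.50.
At (661, 133): z = −184.4 − 14.0 + 346.50 = 148.1 m.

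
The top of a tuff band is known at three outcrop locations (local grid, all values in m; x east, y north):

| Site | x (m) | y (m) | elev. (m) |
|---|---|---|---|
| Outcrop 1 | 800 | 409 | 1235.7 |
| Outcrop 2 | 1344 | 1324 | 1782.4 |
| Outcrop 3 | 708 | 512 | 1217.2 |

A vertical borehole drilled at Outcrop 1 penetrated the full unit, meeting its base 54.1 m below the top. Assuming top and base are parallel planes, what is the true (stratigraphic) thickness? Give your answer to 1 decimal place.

46.5 m

Two edge vectors: Outcrop 1→Outcrop 2 = (544, 915, 546.7), Outcrop 1→Outcrop 3 = (-92, 103, -18.5).
Normal n = (Outcrop 1→Outcrop 2) × (Outcrop 1→Outcrop 3) = (-73237.6, -40232.4, 140212).
So ∂z/∂x = −n_x/n_z = 0.52233 and ∂z/∂y = −n_y/n_z = 0.28694.
|∇z| = √(a²+b²) = 0.59596, so dip δ = arctan(0.59596) = 30.79°.
True thickness = vertical thickness × cos δ = 54.1 × cos 30.79° = 46.5 m.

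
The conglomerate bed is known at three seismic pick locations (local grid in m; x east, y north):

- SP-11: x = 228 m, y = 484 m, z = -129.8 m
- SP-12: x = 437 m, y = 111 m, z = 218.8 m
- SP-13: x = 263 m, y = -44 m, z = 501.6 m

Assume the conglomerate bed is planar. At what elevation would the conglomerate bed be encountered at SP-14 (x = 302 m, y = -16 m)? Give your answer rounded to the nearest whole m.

Two edge vectors: SP-11→SP-12 = (209, -373, 348.6), SP-11→SP-13 = (35, -528, 631.4).
Normal n = (SP-11→SP-12) × (SP-11→SP-13) = (-51451.4, -119761.6, -97297).
So ∂z/∂x = −n_x/n_z = −0.52881 and ∂z/∂y = −n_y/n_z = −1.23089.
Intercept c from SP-11: -129.8 + 120.57 + 595.75 = 586.52.
At (302, -16): z = −159.7 + 19.7 + 586.52 = 446.5 m.

447 m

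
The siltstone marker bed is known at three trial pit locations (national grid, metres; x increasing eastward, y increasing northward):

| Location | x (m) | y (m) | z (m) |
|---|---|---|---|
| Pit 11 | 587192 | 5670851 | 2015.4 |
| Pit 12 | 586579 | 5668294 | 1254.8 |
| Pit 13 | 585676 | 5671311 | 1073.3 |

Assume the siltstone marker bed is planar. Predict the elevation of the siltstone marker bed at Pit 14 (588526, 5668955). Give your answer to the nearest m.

2638 m

Two edge vectors: Pit 11→Pit 12 = (-613, -2557, -760.6), Pit 11→Pit 13 = (-1516, 460, -942.1).
Normal n = (Pit 11→Pit 12) × (Pit 11→Pit 13) = (2758825.7, 575562.3, -4158392).
So ∂z/∂x = −n_x/n_z = 0.66343570 and ∂z/∂y = −n_y/n_z = 0.13840982.
Intercept c from Pit 11: 2015.4 − 389564.13 − 784901.48 = −1172450.22.
At (588526, 5668955): z = 390449.2 + 784639.1 − 1172450.22 = 2638.0 m.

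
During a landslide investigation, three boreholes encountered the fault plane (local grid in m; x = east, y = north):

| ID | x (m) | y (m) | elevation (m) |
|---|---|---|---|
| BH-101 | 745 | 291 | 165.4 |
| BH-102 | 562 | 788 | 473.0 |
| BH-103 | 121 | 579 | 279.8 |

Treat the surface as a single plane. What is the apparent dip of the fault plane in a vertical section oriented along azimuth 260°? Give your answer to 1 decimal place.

13.3°

Let the plane be z = a·x + b·y + c.
BH-102−BH-101: −183a + 497b = 307.6;  BH-103−BH-101: −624a + 288b = 114.4.
Solving gives a = 0.12327, b = 0.66430.
Unit vector along 260° is (sin 260°, cos 260°) = (-0.9848, -0.1736).
Slope in that direction = a·(-0.9848) + b·(-0.1736) = −0.23675.
Apparent dip = arctan|0.23675| = 13.3° (true dip is 34.0°, so apparent ≤ true as expected).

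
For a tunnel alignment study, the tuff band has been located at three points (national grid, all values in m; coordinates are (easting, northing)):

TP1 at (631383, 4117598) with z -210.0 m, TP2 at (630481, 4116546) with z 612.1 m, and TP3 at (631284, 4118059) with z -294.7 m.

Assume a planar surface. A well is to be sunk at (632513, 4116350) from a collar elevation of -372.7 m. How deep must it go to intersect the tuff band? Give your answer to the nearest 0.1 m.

88.6 m

Let the plane be z = a·E + b·N + c.
TP2−TP1: −902a − 1052b = 822.1;  TP3−TP1: −99a + 461b = −84.7.
Solving gives a = −0.557500817, b = −0.303454622.
Then c = -210 − a·631383 − b·4117598 = 1601290.68.
At (632513, 4116350): z_contact = −352626.51 − 1249125.43 + 1601290.68 = -461.26 m.
Depth below ground = -372.7 − (-461.26) = 88.6 m.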